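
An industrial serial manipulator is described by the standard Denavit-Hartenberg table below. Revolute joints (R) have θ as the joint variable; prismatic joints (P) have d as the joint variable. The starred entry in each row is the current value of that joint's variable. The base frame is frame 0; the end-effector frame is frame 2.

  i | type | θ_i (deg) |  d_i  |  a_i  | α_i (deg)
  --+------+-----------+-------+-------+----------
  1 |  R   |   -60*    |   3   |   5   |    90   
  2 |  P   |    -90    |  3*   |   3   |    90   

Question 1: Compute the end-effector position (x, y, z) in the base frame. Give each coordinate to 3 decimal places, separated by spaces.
after link 1: o_1 = (2.5000, -4.3301, 3.0000)
after link 2: o_2 = (-0.0981, -5.8301, 0.0000)

-0.098 -5.830 0.000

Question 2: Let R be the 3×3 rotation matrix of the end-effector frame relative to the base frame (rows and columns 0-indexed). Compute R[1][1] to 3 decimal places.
End-effector y-axis (col 1 of R) = (-0.8660,-0.5000,0.0000)
R[1][1] = -0.5000

-0.500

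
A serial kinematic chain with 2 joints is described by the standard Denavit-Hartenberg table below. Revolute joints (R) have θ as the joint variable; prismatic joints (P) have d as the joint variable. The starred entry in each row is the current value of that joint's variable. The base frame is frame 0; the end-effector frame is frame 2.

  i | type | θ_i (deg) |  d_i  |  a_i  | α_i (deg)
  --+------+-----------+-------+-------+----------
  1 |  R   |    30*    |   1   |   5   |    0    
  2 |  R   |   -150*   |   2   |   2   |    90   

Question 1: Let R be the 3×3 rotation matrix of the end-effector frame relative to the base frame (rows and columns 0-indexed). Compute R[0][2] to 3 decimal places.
End-effector z-axis (col 2 of R) = (-0.8660,0.5000,0.0000)
R[0][2] = -0.8660

-0.866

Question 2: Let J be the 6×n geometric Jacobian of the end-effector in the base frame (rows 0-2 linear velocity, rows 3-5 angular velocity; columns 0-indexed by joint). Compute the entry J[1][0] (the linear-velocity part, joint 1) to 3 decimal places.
3.330

axis z_0 = ẑ; lever o_n−o_0 = (3.3301,0.7679,3.0000)
cross product → J_v[:, 0] = (-0.7679,3.3301,0.0000)
J_ω[:, 0] = z_0
entry J[1][0] = 3.3301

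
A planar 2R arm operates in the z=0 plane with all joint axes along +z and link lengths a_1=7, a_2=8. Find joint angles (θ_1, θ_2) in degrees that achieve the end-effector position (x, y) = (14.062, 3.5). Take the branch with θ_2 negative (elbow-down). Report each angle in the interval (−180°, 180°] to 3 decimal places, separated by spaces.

30.003 -30.005

cos θ_2 = (209.9898−7²−8²)/(2·7·8) = 0.8660; θ_2 = -30.0051° (elbow-down)
β = atan2(3.5000,14.0620) = 13.9768°; ψ = atan2(-4.0006,13.9278) = -16.0261°
θ_1 = β − ψ = 30.0029°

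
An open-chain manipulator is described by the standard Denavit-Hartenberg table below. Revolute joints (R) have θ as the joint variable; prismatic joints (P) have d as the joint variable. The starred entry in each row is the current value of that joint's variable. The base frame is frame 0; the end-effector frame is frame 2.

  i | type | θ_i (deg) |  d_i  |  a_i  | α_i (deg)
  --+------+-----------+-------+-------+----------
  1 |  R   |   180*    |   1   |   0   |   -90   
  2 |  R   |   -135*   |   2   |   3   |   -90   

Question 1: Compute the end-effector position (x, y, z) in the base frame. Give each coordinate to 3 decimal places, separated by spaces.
after link 1: o_1 = (0.0000, 0.0000, 1.0000)
after link 2: o_2 = (2.1213, -2.0000, 3.1213)

2.121 -2.000 3.121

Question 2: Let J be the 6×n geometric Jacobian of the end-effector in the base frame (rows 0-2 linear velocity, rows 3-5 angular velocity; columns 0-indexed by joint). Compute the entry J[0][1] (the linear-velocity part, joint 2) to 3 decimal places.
axis z_1 = (-0.0000,-1.0000,0.0000); lever o_n−o_1 = (2.1213,-2.0000,2.1213)
cross product → J_v[:, 1] = (-2.1213,0.0000,2.1213)
J_ω[:, 1] = z_1
entry J[0][1] = -2.1213

-2.121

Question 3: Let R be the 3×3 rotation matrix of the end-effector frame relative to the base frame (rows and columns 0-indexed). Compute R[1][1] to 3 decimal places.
1.000

End-effector y-axis (col 1 of R) = (0.0000,1.0000,-0.0000)
R[1][1] = 1.0000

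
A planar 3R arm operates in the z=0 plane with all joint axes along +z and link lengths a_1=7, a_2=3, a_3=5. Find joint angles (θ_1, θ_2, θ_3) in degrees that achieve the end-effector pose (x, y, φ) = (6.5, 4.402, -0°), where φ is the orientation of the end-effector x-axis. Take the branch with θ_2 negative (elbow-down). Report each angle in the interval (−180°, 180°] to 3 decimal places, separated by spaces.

wrist centre = target − a_3·(cos φ, sin φ) = (1.5000, 4.4020)
cos θ_2 = (21.6276−7²−3²)/(2·7·3) = -0.8660; θ_2 = -149.9982° (elbow-down)
β = atan2(4.4020,1.5000) = 71.1832°; ψ = atan2(-1.5001,4.4020) = -18.8178°
θ_1 = β − ψ = 90.0011°
θ_3 = φ − θ_1 − θ_2 = 59.9971° (wrapped to (-180°,180°])

90.001 -149.998 59.997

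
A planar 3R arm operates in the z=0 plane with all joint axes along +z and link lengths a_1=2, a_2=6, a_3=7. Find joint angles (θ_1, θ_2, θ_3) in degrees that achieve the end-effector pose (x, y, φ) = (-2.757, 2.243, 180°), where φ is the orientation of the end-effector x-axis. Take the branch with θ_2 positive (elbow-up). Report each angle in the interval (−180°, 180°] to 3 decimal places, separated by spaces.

wrist centre = target − a_3·(cos φ, sin φ) = (4.2430, 2.2430)
cos θ_2 = (23.0341−2²−6²)/(2·2·6) = -0.7069; θ_2 = 134.9843° (elbow-up)
β = atan2(2.2430,4.2430) = 27.8625°; ψ = atan2(4.2438,-2.2415) = 117.8419°
θ_1 = β − ψ = -89.9794°
θ_3 = φ − θ_1 − θ_2 = 134.9951° (wrapped to (-180°,180°])

-89.979 134.984 134.995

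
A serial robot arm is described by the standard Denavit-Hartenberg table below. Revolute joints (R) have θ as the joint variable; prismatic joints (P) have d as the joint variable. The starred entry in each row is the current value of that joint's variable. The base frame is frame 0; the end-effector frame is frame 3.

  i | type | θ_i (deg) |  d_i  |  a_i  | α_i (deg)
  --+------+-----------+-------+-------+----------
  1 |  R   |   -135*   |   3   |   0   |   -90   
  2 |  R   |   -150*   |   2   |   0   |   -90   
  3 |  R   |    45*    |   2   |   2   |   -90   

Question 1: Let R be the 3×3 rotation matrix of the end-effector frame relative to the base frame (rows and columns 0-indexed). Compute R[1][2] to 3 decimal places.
0.067

End-effector z-axis (col 2 of R) = (-0.9330,0.0670,-0.3536)
R[1][2] = 0.0670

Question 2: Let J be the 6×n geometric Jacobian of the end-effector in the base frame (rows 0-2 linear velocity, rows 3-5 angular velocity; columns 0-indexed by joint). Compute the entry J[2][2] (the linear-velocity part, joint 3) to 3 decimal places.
-0.707

axis z_2 = (-0.3536,-0.3536,0.8660); lever o_n−o_2 = (-0.8411,1.1589,2.4392)
cross product → J_v[:, 2] = (-1.8660,0.1340,-0.7071)
J_ω[:, 2] = z_2
entry J[2][2] = -0.7071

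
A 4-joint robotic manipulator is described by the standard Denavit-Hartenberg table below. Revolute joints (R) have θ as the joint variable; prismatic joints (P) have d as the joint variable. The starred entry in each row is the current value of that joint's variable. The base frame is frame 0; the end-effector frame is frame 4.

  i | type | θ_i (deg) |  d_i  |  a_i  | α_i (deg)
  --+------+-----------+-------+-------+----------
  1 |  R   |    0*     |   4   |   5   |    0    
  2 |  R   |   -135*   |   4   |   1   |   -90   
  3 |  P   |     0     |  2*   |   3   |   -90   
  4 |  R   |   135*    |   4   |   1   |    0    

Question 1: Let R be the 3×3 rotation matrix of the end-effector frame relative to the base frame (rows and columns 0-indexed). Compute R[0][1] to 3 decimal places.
1.000

End-effector y-axis (col 1 of R) = (1.0000,0.0000,0.0000)
R[0][1] = 1.0000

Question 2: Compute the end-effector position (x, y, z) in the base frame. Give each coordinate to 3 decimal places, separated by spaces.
3.586 -3.243 4.000

after link 1: o_1 = (5.0000, 0.0000, 4.0000)
after link 2: o_2 = (4.2929, -0.7071, 8.0000)
after link 3: o_3 = (3.5858, -4.2426, 8.0000)
after link 4: o_4 = (3.5858, -3.2426, 4.0000)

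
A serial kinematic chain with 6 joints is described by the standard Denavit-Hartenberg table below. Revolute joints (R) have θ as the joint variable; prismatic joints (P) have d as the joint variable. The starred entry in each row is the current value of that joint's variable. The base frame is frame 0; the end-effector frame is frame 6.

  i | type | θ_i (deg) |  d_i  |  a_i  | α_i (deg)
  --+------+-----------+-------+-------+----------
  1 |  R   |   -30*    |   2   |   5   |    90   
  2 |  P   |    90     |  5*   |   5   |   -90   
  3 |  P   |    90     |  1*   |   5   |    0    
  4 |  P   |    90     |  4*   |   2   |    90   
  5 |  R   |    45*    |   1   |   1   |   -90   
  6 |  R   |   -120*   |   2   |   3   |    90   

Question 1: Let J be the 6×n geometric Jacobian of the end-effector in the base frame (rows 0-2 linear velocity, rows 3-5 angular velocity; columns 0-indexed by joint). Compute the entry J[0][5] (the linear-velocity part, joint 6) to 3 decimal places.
axis z_5 = (-0.6124,0.3536,0.7071); lever o_n−o_5 = (0.9929,2.4268,2.4749)
cross product → J_v[:, 5] = (-0.8410,2.2176,-1.8371)
J_ω[:, 5] = z_5
entry J[0][5] = -0.8410

-0.841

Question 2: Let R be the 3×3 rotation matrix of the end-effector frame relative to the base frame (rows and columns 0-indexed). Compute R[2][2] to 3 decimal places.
0.612

End-effector z-axis (col 2 of R) = (0.2803,-0.7392,0.6124)
R[2][2] = 0.6124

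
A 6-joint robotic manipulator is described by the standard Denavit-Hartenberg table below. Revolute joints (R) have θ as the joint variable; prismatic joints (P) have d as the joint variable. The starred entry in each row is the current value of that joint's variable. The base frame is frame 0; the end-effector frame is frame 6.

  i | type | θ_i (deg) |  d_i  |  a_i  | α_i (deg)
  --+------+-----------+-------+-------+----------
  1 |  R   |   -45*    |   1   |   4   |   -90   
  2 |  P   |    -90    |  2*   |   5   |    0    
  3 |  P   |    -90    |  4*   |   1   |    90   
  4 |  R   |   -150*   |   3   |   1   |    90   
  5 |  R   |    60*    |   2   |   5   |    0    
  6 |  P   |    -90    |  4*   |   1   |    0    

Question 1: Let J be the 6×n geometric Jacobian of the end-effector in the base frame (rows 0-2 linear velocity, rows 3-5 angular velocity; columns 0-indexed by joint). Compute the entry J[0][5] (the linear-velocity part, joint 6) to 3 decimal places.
0.966

prismatic axis z_5 = (0.9659,0.2588,-0.0000)
J_v[:, 5] = z_5; J_ω[:, 5] = (0,0,0)
entry J[0][5] = 0.9659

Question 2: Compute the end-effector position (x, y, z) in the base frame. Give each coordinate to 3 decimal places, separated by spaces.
after link 1: o_1 = (2.8284, -2.8284, 1.0000)
after link 2: o_2 = (4.2426, -1.4142, 6.0000)
after link 3: o_3 = (6.3640, 2.1213, 6.0000)
after link 4: o_4 = (6.6228, 1.1554, 3.0000)
after link 5: o_5 = (9.2017, -0.7418, -1.3301)
after link 6: o_6 = (13.2895, -0.5430, -0.8301)

13.290 -0.543 -0.830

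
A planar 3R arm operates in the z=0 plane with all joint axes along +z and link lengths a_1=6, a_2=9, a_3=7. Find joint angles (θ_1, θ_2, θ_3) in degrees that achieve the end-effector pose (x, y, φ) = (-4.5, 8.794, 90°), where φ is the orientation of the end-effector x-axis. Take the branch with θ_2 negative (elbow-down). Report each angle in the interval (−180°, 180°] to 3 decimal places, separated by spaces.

wrist centre = target − a_3·(cos φ, sin φ) = (-4.5000, 1.7940)
cos θ_2 = (23.4684−6²−9²)/(2·6·9) = -0.8660; θ_2 = -150.0009° (elbow-down)
β = atan2(1.7940,-4.5000) = 158.2645°; ψ = atan2(-4.4999,-1.7943) = -111.7393°
θ_1 = β − ψ = 270.0038°
θ_3 = φ − θ_1 − θ_2 = -30.0029° (wrapped to (-180°,180°])

-89.996 -150.001 -30.003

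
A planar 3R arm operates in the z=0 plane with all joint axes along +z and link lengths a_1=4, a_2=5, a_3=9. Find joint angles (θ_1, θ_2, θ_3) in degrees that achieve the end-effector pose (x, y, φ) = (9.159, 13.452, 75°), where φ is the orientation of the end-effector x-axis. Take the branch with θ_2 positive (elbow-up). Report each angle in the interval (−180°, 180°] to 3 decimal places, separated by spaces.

wrist centre = target − a_3·(cos φ, sin φ) = (6.8296, 4.7587)
cos θ_2 = (69.2887−4²−5²)/(2·4·5) = 0.7072; θ_2 = 44.9909° (elbow-up)
β = atan2(4.7587,6.8296) = 34.8676°; ψ = atan2(3.5350,7.5361) = 25.1300°
θ_1 = β − ψ = 9.7376°
θ_3 = φ − θ_1 − θ_2 = 20.2715° (wrapped to (-180°,180°])

9.738 44.991 20.271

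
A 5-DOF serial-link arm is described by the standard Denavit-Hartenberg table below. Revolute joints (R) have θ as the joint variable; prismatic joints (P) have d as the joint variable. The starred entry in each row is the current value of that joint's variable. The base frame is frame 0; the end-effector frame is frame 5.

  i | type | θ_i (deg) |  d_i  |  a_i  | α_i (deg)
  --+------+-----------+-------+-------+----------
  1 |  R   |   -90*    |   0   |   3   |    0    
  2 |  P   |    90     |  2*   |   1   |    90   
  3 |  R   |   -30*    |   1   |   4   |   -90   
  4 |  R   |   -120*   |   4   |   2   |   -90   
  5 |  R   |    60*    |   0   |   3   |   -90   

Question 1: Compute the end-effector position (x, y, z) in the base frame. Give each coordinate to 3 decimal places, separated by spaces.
3.650 -7.031 2.089

after link 1: o_1 = (0.0000, -3.0000, 0.0000)
after link 2: o_2 = (1.0000, -3.0000, 2.0000)
after link 3: o_3 = (4.4641, -4.0000, 0.0000)
after link 4: o_4 = (5.5981, -5.7321, 3.9641)
after link 5: o_5 = (3.6495, -7.0311, 2.0891)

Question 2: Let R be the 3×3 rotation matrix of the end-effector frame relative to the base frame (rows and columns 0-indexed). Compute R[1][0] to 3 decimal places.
-0.433

End-effector x-axis (col 0 of R) = (-0.6495,-0.4330,-0.6250)
R[1][0] = -0.4330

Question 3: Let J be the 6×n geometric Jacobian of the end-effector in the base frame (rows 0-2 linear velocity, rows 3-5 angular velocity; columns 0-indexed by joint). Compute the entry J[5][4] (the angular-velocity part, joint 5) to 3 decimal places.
-0.433

axis z_4 = (0.7500,-0.5000,-0.4330); lever o_n−o_4 = (-1.9486,-1.2990,-1.8750)
cross product → J_v[:, 4] = (0.3750,2.2500,-1.9486)
J_ω[:, 4] = z_4
entry J[5][4] = -0.4330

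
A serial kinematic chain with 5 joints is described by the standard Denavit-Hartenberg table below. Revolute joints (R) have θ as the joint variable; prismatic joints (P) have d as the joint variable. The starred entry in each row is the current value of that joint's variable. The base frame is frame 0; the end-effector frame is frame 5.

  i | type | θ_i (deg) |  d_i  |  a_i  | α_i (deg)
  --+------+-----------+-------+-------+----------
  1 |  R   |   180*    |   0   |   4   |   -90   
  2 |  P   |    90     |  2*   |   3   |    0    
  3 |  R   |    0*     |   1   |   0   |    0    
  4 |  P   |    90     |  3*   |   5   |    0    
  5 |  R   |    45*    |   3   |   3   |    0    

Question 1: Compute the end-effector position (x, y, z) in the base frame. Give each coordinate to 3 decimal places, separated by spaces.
after link 1: o_1 = (-4.0000, 0.0000, 0.0000)
after link 2: o_2 = (-4.0000, -2.0000, -3.0000)
after link 3: o_3 = (-4.0000, -3.0000, -3.0000)
after link 4: o_4 = (1.0000, -6.0000, -3.0000)
after link 5: o_5 = (3.1213, -9.0000, -0.8787)

3.121 -9.000 -0.879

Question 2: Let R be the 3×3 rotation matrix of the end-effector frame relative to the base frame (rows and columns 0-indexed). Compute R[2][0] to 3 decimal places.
End-effector x-axis (col 0 of R) = (0.7071,-0.0000,0.7071)
R[2][0] = 0.7071

0.707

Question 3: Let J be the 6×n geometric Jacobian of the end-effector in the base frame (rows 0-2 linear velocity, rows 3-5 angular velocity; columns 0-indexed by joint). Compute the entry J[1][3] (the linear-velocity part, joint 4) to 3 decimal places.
-1.000

prismatic axis z_3 = (-0.0000,-1.0000,0.0000)
J_v[:, 3] = z_3; J_ω[:, 3] = (0,0,0)
entry J[1][3] = -1.0000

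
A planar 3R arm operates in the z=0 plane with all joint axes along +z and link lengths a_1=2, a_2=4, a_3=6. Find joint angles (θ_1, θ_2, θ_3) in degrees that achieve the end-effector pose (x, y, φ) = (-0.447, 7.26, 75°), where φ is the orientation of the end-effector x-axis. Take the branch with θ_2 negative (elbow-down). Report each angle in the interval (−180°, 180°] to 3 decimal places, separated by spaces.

-90.015 -149.995 -44.990

wrist centre = target − a_3·(cos φ, sin φ) = (-1.9999, 1.4644)
cos θ_2 = (6.1443−2²−4²)/(2·2·4) = -0.8660; θ_2 = -149.9953° (elbow-down)
β = atan2(1.4644,-1.9999) = 143.7864°; ψ = atan2(-2.0003,-1.4639) = -126.1990°
θ_1 = β − ψ = 269.9854°
θ_3 = φ − θ_1 − θ_2 = -44.9902° (wrapped to (-180°,180°])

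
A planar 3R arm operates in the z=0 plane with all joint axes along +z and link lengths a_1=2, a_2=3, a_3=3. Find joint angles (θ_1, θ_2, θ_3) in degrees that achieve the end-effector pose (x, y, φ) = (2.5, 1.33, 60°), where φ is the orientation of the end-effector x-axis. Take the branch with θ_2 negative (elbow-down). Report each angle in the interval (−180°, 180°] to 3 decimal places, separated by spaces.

59.993 -149.997 150.004

wrist centre = target − a_3·(cos φ, sin φ) = (1.0000, -1.2681)
cos θ_2 = (2.6080−2²−3²)/(2·2·3) = -0.8660; θ_2 = -149.9969° (elbow-down)
β = atan2(-1.2681,1.0000) = -51.7408°; ψ = atan2(-1.5001,-0.5980) = -111.7335°
θ_1 = β − ψ = 59.9927°
θ_3 = φ − θ_1 − θ_2 = 150.0042° (wrapped to (-180°,180°])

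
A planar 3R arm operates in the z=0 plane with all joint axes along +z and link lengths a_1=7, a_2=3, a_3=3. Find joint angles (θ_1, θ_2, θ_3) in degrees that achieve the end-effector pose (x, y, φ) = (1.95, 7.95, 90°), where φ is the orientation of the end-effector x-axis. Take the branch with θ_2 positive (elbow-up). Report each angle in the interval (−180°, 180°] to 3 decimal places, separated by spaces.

wrist centre = target − a_3·(cos φ, sin φ) = (1.9500, 4.9500)
cos θ_2 = (28.3050−7²−3²)/(2·7·3) = -0.7070; θ_2 = 134.9933° (elbow-up)
β = atan2(4.9500,1.9500) = 68.4986°; ψ = atan2(2.1216,4.8789) = 23.5015°
θ_1 = β − ψ = 44.9971°
θ_3 = φ − θ_1 − θ_2 = -89.9904° (wrapped to (-180°,180°])

44.997 134.993 -89.990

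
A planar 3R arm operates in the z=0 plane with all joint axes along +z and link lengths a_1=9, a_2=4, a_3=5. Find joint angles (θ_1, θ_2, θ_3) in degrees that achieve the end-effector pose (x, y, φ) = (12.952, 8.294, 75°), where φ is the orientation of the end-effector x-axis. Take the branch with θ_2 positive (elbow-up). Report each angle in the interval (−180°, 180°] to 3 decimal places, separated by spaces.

wrist centre = target − a_3·(cos φ, sin φ) = (11.6579, 3.4644)
cos θ_2 = (147.9086−9²−4²)/(2·9·4) = 0.7071; θ_2 = 45.0035° (elbow-up)
β = atan2(3.4644,11.6579) = 16.5503°; ψ = atan2(2.8286,11.8283) = 13.4491°
θ_1 = β − ψ = 3.1012°
θ_3 = φ − θ_1 − θ_2 = 26.8953° (wrapped to (-180°,180°])

3.101 45.003 26.895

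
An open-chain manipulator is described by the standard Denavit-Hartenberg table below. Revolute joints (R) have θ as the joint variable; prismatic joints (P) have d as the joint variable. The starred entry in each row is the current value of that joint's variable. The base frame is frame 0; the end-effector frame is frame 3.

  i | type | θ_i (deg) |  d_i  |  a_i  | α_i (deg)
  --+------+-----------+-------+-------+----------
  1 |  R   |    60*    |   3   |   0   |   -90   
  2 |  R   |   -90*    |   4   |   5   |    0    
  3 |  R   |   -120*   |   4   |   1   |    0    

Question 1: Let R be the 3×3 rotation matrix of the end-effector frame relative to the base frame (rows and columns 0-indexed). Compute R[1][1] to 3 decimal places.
End-effector y-axis (col 1 of R) = (-0.2500,-0.4330,0.8660)
R[1][1] = -0.4330

-0.433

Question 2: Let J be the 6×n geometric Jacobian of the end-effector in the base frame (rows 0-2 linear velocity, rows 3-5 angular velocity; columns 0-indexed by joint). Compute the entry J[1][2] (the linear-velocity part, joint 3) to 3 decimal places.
axis z_2 = (-0.8660,0.5000,0.0000); lever o_n−o_2 = (-3.8971,1.2500,-0.5000)
cross product → J_v[:, 2] = (-0.2500,-0.4330,0.8660)
J_ω[:, 2] = z_2
entry J[1][2] = -0.4330

-0.433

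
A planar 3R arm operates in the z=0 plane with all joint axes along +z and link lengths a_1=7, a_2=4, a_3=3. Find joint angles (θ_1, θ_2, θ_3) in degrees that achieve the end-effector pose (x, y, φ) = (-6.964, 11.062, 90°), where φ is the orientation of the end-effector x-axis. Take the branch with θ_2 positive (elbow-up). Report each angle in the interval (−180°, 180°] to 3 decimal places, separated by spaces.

119.997 30.009 -60.006

wrist centre = target − a_3·(cos φ, sin φ) = (-6.9640, 8.0620)
cos θ_2 = (113.4931−7²−4²)/(2·7·4) = 0.8659; θ_2 = 30.0088° (elbow-up)
β = atan2(8.0620,-6.9640) = 130.8206°; ψ = atan2(2.0005,10.4638) = 10.8235°
θ_1 = β − ψ = 119.9971°
θ_3 = φ − θ_1 − θ_2 = -60.0059° (wrapped to (-180°,180°])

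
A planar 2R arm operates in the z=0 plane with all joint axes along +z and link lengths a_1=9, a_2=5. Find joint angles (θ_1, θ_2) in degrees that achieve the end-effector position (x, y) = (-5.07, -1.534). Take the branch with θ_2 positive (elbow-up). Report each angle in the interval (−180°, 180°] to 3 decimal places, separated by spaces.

168.672 150.000

cos θ_2 = (28.0581−9²−5²)/(2·9·5) = -0.8660; θ_2 = 149.9996° (elbow-up)
β = atan2(-1.5340,-5.0700) = -163.1661°; ψ = atan2(2.5000,4.6699) = 28.1624°
θ_1 = β − ψ = -191.3285°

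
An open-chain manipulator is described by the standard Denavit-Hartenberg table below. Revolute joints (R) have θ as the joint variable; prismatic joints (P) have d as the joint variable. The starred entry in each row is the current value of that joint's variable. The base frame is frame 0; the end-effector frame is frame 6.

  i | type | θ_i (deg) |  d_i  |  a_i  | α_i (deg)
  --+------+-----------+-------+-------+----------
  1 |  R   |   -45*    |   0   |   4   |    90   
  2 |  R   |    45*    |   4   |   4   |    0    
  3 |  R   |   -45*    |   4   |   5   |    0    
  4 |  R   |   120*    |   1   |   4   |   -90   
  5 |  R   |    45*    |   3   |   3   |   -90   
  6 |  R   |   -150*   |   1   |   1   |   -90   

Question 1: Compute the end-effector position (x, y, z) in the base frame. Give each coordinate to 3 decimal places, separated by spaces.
-0.274 -9.320 5.237

after link 1: o_1 = (2.8284, -2.8284, 0.0000)
after link 2: o_2 = (2.0000, -7.6569, 2.8284)
after link 3: o_3 = (2.7071, -14.0208, 2.8284)
after link 4: o_4 = (0.5858, -13.3137, 6.2925)
after link 5: o_5 = (-0.5013, -9.2266, 6.6296)
after link 6: o_6 = (-0.2740, -9.3199, 5.2369)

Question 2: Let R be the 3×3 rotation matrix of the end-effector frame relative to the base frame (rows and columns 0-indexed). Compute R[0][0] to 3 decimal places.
End-effector x-axis (col 0 of R) = (-0.5227,-0.3433,-0.7803)
R[0][0] = -0.5227

-0.523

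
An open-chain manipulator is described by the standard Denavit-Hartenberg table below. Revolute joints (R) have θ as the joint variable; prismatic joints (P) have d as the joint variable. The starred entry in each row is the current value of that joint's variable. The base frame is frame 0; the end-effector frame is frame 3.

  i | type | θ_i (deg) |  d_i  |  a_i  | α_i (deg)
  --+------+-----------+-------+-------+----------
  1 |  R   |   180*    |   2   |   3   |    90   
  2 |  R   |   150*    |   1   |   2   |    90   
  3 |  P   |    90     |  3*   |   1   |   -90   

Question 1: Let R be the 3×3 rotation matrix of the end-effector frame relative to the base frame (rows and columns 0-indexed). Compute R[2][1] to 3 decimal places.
End-effector y-axis (col 1 of R) = (0.5000,-0.0000,-0.8660)
R[2][1] = -0.8660

-0.866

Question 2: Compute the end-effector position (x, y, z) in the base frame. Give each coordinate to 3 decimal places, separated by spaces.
after link 1: o_1 = (-3.0000, 0.0000, 2.0000)
after link 2: o_2 = (-1.2679, 1.0000, 3.0000)
after link 3: o_3 = (-2.7679, 2.0000, 5.5981)

-2.768 2.000 5.598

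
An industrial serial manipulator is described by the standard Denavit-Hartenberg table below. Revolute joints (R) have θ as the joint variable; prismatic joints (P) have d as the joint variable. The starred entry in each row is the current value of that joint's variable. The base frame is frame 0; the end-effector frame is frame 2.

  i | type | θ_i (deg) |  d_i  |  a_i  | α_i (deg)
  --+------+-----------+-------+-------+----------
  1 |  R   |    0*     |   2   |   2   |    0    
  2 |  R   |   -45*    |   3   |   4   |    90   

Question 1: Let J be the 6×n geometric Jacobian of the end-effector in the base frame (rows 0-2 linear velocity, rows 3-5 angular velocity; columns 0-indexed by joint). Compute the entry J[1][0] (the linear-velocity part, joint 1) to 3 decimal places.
4.828

axis z_0 = ẑ; lever o_n−o_0 = (4.8284,-2.8284,5.0000)
cross product → J_v[:, 0] = (2.8284,4.8284,-0.0000)
J_ω[:, 0] = z_0
entry J[1][0] = 4.8284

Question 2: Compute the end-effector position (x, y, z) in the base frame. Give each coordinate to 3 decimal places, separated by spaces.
after link 1: o_1 = (2.0000, 0.0000, 2.0000)
after link 2: o_2 = (4.8284, -2.8284, 5.0000)

4.828 -2.828 5.000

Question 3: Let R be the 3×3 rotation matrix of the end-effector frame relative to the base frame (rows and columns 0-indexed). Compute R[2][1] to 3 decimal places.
End-effector y-axis (col 1 of R) = (0.0000,0.0000,1.0000)
R[2][1] = 1.0000

1.000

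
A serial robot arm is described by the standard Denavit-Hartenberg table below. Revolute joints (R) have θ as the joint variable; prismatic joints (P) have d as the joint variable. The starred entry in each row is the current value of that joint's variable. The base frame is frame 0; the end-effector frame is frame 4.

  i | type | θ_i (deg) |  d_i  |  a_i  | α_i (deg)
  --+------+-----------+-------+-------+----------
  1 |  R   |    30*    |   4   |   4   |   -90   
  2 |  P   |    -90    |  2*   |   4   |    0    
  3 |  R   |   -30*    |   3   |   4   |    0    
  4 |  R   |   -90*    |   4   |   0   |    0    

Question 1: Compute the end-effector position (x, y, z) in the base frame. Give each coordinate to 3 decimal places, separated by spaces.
-2.768 8.794 11.464

after link 1: o_1 = (3.4641, 2.0000, 4.0000)
after link 2: o_2 = (2.4641, 3.7321, 8.0000)
after link 3: o_3 = (-0.7679, 5.3301, 11.4641)
after link 4: o_4 = (-2.7679, 8.7942, 11.4641)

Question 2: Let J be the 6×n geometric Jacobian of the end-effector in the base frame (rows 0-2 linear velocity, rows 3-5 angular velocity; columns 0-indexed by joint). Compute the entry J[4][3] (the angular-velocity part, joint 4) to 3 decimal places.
axis z_3 = (-0.5000,0.8660,0.0000); lever o_n−o_3 = (-2.0000,3.4641,0.0000)
cross product → J_v[:, 3] = (-0.0000,-0.0000,0.0000)
J_ω[:, 3] = z_3
entry J[4][3] = 0.8660

0.866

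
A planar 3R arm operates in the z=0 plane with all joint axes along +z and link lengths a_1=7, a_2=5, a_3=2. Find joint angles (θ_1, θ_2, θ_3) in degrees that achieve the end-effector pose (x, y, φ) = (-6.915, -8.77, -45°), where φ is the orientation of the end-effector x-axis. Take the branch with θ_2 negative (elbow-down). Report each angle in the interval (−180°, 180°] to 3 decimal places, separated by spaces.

-119.994 -45.016 120.010

wrist centre = target − a_3·(cos φ, sin φ) = (-8.3292, -7.3558)
cos θ_2 = (123.4834−7²−5²)/(2·7·5) = 0.7069; θ_2 = -45.0163° (elbow-down)
β = atan2(-7.3558,-8.3292) = -138.5513°; ψ = atan2(-3.5365,10.5345) = -18.5574°
θ_1 = β − ψ = -119.9939°
θ_3 = φ − θ_1 − θ_2 = 120.0102° (wrapped to (-180°,180°])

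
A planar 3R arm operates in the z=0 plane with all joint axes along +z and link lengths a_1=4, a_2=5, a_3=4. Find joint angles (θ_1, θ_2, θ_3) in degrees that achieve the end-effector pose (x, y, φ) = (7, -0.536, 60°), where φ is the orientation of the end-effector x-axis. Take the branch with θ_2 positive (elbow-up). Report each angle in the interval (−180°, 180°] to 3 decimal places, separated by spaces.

wrist centre = target − a_3·(cos φ, sin φ) = (5.0000, -4.0001)
cos θ_2 = (41.0008−4²−5²)/(2·4·5) = 0.0000; θ_2 = 89.9988° (elbow-up)
β = atan2(-4.0001,5.0000) = -38.6605°; ψ = atan2(5.0000,4.0001) = 51.3395°
θ_1 = β − ψ = -90.0000°
θ_3 = φ − θ_1 − θ_2 = 60.0012° (wrapped to (-180°,180°])

-90.000 89.999 60.001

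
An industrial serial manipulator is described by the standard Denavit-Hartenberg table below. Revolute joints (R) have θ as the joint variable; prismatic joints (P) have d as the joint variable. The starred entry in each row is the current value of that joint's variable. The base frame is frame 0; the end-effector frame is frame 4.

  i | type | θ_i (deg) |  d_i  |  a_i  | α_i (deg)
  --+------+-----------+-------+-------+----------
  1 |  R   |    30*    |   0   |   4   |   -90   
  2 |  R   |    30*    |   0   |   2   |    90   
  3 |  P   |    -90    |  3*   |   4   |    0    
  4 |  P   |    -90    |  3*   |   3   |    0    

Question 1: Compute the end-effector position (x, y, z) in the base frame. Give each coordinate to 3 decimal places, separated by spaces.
7.312 -0.397 5.696

after link 1: o_1 = (3.4641, 2.0000, 0.0000)
after link 2: o_2 = (4.9641, 2.8660, -1.0000)
after link 3: o_3 = (8.2631, 0.1519, 1.5981)
after link 4: o_4 = (7.3122, -0.3971, 5.6962)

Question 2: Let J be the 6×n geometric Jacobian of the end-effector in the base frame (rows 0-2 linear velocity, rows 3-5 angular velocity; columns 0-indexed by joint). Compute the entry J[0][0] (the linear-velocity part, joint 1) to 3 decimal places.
axis z_0 = ẑ; lever o_n−o_0 = (7.3122,-0.3971,5.6962)
cross product → J_v[:, 0] = (0.3971,7.3122,-0.0000)
J_ω[:, 0] = z_0
entry J[0][0] = 0.3971

0.397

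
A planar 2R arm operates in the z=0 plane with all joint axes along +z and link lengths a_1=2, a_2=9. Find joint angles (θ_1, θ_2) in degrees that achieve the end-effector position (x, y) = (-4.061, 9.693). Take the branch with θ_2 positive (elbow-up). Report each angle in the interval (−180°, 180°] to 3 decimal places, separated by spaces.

cos θ_2 = (110.4460−2²−9²)/(2·2·9) = 0.7068; θ_2 = 45.0222° (elbow-up)
β = atan2(9.6930,-4.0610) = 112.7318°; ψ = atan2(6.3664,8.3615) = 37.2856°
θ_1 = β − ψ = 75.4462°

75.446 45.022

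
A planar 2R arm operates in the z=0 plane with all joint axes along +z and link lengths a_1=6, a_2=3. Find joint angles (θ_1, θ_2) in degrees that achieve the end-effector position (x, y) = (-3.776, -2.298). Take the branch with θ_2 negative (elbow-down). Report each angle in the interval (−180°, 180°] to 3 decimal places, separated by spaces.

cos θ_2 = (19.5390−6²−3²)/(2·6·3) = -0.7073; θ_2 = -135.0117° (elbow-down)
β = atan2(-2.2980,-3.7760) = -148.6761°; ψ = atan2(-2.1209,3.8782) = -28.6728°
θ_1 = β − ψ = -120.0033°

-120.003 -135.012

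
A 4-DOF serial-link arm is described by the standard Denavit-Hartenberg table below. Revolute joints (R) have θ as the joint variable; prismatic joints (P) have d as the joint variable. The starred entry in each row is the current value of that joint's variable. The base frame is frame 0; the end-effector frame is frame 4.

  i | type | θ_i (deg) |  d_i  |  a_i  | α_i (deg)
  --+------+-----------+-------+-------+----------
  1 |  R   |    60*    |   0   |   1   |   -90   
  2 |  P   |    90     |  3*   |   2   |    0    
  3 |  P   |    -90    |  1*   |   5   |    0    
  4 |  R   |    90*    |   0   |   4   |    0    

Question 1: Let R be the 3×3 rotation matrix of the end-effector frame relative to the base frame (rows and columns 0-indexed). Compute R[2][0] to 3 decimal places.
End-effector x-axis (col 0 of R) = (-0.0000,0.0000,-1.0000)
R[2][0] = -1.0000

-1.000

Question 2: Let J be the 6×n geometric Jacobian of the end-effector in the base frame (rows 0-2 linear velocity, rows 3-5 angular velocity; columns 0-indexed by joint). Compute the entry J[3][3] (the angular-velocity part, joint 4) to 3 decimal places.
axis z_3 = (-0.8660,0.5000,0.0000); lever o_n−o_3 = (-0.0000,0.0000,-4.0000)
cross product → J_v[:, 3] = (-2.0000,-3.4641,0.0000)
J_ω[:, 3] = z_3
entry J[3][3] = -0.8660

-0.866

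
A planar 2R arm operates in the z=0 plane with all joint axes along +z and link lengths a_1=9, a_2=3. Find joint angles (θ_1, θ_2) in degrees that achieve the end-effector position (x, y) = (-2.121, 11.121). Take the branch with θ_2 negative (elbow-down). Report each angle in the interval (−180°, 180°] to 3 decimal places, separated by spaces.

111.600 -45.013

cos θ_2 = (128.1753−9²−3²)/(2·9·3) = 0.7069; θ_2 = -45.0127° (elbow-down)
β = atan2(11.1210,-2.1210) = 100.7978°; ψ = atan2(-2.1218,11.1208) = -10.8019°
θ_1 = β − ψ = 111.5997°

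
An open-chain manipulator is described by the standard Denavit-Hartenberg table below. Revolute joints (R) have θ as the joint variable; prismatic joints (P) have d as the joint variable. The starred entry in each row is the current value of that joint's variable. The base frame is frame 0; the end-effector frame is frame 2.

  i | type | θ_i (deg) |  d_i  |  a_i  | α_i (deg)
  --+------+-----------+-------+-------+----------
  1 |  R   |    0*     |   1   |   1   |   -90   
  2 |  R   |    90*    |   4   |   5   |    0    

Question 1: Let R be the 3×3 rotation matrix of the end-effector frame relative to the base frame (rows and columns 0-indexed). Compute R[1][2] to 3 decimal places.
End-effector z-axis (col 2 of R) = (0.0000,1.0000,0.0000)
R[1][2] = 1.0000

1.000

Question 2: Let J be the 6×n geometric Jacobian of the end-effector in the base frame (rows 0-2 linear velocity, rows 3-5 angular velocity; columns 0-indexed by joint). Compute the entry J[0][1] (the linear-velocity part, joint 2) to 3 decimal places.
-5.000

axis z_1 = (0.0000,1.0000,0.0000); lever o_n−o_1 = (0.0000,4.0000,-5.0000)
cross product → J_v[:, 1] = (-5.0000,0.0000,-0.0000)
J_ω[:, 1] = z_1
entry J[0][1] = -5.0000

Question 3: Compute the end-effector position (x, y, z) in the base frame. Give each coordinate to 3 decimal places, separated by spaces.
after link 1: o_1 = (1.0000, 0.0000, 1.0000)
after link 2: o_2 = (1.0000, 4.0000, -4.0000)

1.000 4.000 -4.000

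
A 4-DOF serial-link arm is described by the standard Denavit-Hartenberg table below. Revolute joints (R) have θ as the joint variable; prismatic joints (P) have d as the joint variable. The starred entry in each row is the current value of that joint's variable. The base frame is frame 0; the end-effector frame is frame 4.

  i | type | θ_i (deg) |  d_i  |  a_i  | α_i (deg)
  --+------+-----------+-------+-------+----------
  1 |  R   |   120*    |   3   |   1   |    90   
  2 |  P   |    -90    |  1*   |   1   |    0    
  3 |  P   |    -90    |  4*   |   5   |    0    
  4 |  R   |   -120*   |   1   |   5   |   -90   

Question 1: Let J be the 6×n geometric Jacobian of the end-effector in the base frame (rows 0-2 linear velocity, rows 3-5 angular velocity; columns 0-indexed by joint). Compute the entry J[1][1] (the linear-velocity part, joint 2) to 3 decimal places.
prismatic axis z_1 = (0.8660,0.5000,0.0000)
J_v[:, 1] = z_1; J_ω[:, 1] = (0,0,0)
entry J[1][1] = 0.5000

0.500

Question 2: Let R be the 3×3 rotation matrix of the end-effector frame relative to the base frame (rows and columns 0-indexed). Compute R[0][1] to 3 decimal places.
-0.866

End-effector y-axis (col 1 of R) = (-0.8660,-0.5000,-0.0000)
R[0][1] = -0.8660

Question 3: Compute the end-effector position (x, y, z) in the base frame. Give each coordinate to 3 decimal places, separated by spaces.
after link 1: o_1 = (-0.5000, 0.8660, 3.0000)
after link 2: o_2 = (0.3660, 1.3660, 2.0000)
after link 3: o_3 = (6.3301, -0.9641, 2.0000)
after link 4: o_4 = (5.9462, 1.7010, 6.3301)

5.946 1.701 6.330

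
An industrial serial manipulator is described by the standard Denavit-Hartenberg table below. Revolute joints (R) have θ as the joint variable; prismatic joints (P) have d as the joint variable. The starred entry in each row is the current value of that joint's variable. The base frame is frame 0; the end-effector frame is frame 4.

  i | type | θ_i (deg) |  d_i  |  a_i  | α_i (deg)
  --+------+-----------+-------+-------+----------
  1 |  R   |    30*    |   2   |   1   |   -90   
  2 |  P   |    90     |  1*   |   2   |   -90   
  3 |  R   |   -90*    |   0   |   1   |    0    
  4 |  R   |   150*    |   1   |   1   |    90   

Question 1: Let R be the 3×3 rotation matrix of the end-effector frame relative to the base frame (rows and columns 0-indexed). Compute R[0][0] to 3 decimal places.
0.433

End-effector x-axis (col 0 of R) = (0.4330,-0.7500,-0.5000)
R[0][0] = 0.4330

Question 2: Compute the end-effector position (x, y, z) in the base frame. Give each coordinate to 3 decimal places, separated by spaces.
after link 1: o_1 = (0.8660, 0.5000, 2.0000)
after link 2: o_2 = (0.3660, 1.3660, 0.0000)
after link 3: o_3 = (-0.1340, 2.2321, 0.0000)
after link 4: o_4 = (-0.5670, 0.9821, -0.5000)

-0.567 0.982 -0.500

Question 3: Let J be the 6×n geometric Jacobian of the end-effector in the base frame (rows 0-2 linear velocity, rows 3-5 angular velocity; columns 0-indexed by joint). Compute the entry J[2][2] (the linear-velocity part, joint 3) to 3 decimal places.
-0.134

axis z_2 = (-0.8660,-0.5000,-0.0000); lever o_n−o_2 = (-0.9330,-0.3840,-0.5000)
cross product → J_v[:, 2] = (0.2500,-0.4330,-0.1340)
J_ω[:, 2] = z_2
entry J[2][2] = -0.1340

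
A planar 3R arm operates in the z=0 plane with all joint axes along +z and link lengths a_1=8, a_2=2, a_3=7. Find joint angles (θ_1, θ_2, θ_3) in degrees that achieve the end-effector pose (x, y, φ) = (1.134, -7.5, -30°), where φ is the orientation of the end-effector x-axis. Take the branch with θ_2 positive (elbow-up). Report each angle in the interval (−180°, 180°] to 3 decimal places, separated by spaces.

wrist centre = target − a_3·(cos φ, sin φ) = (-4.9282, -4.0000)
cos θ_2 = (40.2869−8²−2²)/(2·8·2) = -0.8660; θ_2 = 150.0009° (elbow-up)
β = atan2(-4.0000,-4.9282) = -140.9352°; ψ = atan2(1.0000,6.2679) = 9.0645°
θ_1 = β − ψ = -149.9996°
θ_3 = φ − θ_1 − θ_2 = -30.0013° (wrapped to (-180°,180°])

-150.000 150.001 -30.001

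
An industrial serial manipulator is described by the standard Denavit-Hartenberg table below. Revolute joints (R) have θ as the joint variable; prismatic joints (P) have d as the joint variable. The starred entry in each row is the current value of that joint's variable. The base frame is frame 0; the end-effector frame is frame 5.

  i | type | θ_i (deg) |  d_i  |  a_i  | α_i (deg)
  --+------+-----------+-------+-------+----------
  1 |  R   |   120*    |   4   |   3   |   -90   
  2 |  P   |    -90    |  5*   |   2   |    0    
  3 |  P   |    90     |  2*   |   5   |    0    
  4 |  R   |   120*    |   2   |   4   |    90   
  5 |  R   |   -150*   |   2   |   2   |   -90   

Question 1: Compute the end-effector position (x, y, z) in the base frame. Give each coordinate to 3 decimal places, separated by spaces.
after link 1: o_1 = (-1.5000, 2.5981, 4.0000)
after link 2: o_2 = (-5.8301, 0.0981, 6.0000)
after link 3: o_3 = (-10.0622, 3.4282, 6.0000)
after link 4: o_4 = (-10.7942, 0.6962, 2.5359)
after link 5: o_5 = (-11.2272, 3.4462, 3.0359)

-11.227 3.446 3.036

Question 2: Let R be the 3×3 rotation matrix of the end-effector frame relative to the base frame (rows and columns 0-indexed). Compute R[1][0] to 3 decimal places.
0.625

End-effector x-axis (col 0 of R) = (0.2165,0.6250,0.7500)
R[1][0] = 0.6250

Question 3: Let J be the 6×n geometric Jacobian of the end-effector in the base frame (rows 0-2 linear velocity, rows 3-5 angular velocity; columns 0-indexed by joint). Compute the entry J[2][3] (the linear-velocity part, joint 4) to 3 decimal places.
-0.598

axis z_3 = (-0.8660,-0.5000,0.0000); lever o_n−o_3 = (-1.1651,0.0179,-2.9641)
cross product → J_v[:, 3] = (1.4821,-2.5670,-0.5981)
J_ω[:, 3] = z_3
entry J[2][3] = -0.5981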